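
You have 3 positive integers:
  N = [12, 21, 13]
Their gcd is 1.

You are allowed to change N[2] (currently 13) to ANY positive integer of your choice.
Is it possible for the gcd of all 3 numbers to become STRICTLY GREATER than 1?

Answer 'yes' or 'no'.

Current gcd = 1
gcd of all OTHER numbers (without N[2]=13): gcd([12, 21]) = 3
The new gcd after any change is gcd(3, new_value).
This can be at most 3.
Since 3 > old gcd 1, the gcd CAN increase (e.g., set N[2] = 3).

Answer: yes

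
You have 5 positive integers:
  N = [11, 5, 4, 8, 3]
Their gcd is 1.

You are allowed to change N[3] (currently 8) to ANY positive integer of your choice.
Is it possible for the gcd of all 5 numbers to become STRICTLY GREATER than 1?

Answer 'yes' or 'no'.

Current gcd = 1
gcd of all OTHER numbers (without N[3]=8): gcd([11, 5, 4, 3]) = 1
The new gcd after any change is gcd(1, new_value).
This can be at most 1.
Since 1 = old gcd 1, the gcd can only stay the same or decrease.

Answer: no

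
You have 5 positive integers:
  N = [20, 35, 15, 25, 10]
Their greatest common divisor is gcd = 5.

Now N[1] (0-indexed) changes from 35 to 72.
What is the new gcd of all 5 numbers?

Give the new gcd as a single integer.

Numbers: [20, 35, 15, 25, 10], gcd = 5
Change: index 1, 35 -> 72
gcd of the OTHER numbers (without index 1): gcd([20, 15, 25, 10]) = 5
New gcd = gcd(g_others, new_val) = gcd(5, 72) = 1

Answer: 1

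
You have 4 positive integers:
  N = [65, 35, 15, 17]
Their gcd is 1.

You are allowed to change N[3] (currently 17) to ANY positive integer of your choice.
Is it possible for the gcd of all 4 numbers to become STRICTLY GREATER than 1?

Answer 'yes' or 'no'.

Current gcd = 1
gcd of all OTHER numbers (without N[3]=17): gcd([65, 35, 15]) = 5
The new gcd after any change is gcd(5, new_value).
This can be at most 5.
Since 5 > old gcd 1, the gcd CAN increase (e.g., set N[3] = 5).

Answer: yes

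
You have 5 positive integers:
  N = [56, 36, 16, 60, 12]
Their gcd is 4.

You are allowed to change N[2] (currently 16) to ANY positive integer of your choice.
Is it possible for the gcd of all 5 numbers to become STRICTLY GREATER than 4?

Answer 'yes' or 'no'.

Answer: no

Derivation:
Current gcd = 4
gcd of all OTHER numbers (without N[2]=16): gcd([56, 36, 60, 12]) = 4
The new gcd after any change is gcd(4, new_value).
This can be at most 4.
Since 4 = old gcd 4, the gcd can only stay the same or decrease.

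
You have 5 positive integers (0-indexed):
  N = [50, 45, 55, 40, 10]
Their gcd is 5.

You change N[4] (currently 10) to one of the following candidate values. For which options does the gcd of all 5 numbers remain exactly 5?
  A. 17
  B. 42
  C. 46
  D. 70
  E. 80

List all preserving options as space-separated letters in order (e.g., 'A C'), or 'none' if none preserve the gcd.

Answer: D E

Derivation:
Old gcd = 5; gcd of others (without N[4]) = 5
New gcd for candidate v: gcd(5, v). Preserves old gcd iff gcd(5, v) = 5.
  Option A: v=17, gcd(5,17)=1 -> changes
  Option B: v=42, gcd(5,42)=1 -> changes
  Option C: v=46, gcd(5,46)=1 -> changes
  Option D: v=70, gcd(5,70)=5 -> preserves
  Option E: v=80, gcd(5,80)=5 -> preserves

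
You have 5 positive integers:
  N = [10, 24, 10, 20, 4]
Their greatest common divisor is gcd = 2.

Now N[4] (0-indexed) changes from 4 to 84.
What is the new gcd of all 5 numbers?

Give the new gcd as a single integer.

Answer: 2

Derivation:
Numbers: [10, 24, 10, 20, 4], gcd = 2
Change: index 4, 4 -> 84
gcd of the OTHER numbers (without index 4): gcd([10, 24, 10, 20]) = 2
New gcd = gcd(g_others, new_val) = gcd(2, 84) = 2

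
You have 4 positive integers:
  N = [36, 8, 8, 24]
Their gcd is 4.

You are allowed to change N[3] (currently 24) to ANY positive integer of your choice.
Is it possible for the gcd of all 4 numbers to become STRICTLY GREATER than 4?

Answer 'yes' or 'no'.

Current gcd = 4
gcd of all OTHER numbers (without N[3]=24): gcd([36, 8, 8]) = 4
The new gcd after any change is gcd(4, new_value).
This can be at most 4.
Since 4 = old gcd 4, the gcd can only stay the same or decrease.

Answer: no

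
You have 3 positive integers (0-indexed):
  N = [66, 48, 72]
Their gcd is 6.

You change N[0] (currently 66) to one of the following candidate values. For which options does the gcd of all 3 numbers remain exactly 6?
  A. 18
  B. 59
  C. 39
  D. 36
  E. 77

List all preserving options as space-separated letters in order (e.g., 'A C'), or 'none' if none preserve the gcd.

Old gcd = 6; gcd of others (without N[0]) = 24
New gcd for candidate v: gcd(24, v). Preserves old gcd iff gcd(24, v) = 6.
  Option A: v=18, gcd(24,18)=6 -> preserves
  Option B: v=59, gcd(24,59)=1 -> changes
  Option C: v=39, gcd(24,39)=3 -> changes
  Option D: v=36, gcd(24,36)=12 -> changes
  Option E: v=77, gcd(24,77)=1 -> changes

Answer: A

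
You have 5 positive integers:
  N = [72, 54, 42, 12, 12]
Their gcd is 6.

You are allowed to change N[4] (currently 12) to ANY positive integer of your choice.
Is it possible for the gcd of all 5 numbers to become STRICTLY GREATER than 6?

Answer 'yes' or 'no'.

Answer: no

Derivation:
Current gcd = 6
gcd of all OTHER numbers (without N[4]=12): gcd([72, 54, 42, 12]) = 6
The new gcd after any change is gcd(6, new_value).
This can be at most 6.
Since 6 = old gcd 6, the gcd can only stay the same or decrease.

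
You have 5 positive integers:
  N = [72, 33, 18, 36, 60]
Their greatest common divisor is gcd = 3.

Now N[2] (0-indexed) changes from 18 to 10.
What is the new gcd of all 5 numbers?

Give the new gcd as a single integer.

Numbers: [72, 33, 18, 36, 60], gcd = 3
Change: index 2, 18 -> 10
gcd of the OTHER numbers (without index 2): gcd([72, 33, 36, 60]) = 3
New gcd = gcd(g_others, new_val) = gcd(3, 10) = 1

Answer: 1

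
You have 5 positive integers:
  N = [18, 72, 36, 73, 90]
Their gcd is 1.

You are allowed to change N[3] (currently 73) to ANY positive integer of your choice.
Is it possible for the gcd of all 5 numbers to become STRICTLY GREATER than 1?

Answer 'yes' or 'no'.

Current gcd = 1
gcd of all OTHER numbers (without N[3]=73): gcd([18, 72, 36, 90]) = 18
The new gcd after any change is gcd(18, new_value).
This can be at most 18.
Since 18 > old gcd 1, the gcd CAN increase (e.g., set N[3] = 18).

Answer: yes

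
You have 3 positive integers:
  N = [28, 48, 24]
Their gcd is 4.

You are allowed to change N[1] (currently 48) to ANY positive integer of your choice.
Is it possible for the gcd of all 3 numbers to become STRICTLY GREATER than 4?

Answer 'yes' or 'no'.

Answer: no

Derivation:
Current gcd = 4
gcd of all OTHER numbers (without N[1]=48): gcd([28, 24]) = 4
The new gcd after any change is gcd(4, new_value).
This can be at most 4.
Since 4 = old gcd 4, the gcd can only stay the same or decrease.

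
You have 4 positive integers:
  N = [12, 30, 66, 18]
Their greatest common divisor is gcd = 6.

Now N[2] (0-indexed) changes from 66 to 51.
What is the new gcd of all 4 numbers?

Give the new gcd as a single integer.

Answer: 3

Derivation:
Numbers: [12, 30, 66, 18], gcd = 6
Change: index 2, 66 -> 51
gcd of the OTHER numbers (without index 2): gcd([12, 30, 18]) = 6
New gcd = gcd(g_others, new_val) = gcd(6, 51) = 3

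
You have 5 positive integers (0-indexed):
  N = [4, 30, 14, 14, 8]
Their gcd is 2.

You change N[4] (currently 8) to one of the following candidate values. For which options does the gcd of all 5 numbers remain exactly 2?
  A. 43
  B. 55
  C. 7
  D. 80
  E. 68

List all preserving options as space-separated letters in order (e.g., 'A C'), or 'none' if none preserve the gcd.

Answer: D E

Derivation:
Old gcd = 2; gcd of others (without N[4]) = 2
New gcd for candidate v: gcd(2, v). Preserves old gcd iff gcd(2, v) = 2.
  Option A: v=43, gcd(2,43)=1 -> changes
  Option B: v=55, gcd(2,55)=1 -> changes
  Option C: v=7, gcd(2,7)=1 -> changes
  Option D: v=80, gcd(2,80)=2 -> preserves
  Option E: v=68, gcd(2,68)=2 -> preserves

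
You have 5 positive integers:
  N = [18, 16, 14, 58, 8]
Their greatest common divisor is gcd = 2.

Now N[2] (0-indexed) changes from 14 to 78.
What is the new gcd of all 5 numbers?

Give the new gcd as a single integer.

Numbers: [18, 16, 14, 58, 8], gcd = 2
Change: index 2, 14 -> 78
gcd of the OTHER numbers (without index 2): gcd([18, 16, 58, 8]) = 2
New gcd = gcd(g_others, new_val) = gcd(2, 78) = 2

Answer: 2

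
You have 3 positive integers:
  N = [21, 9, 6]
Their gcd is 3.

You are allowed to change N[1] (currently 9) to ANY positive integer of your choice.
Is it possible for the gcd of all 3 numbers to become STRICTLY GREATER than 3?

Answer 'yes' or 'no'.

Current gcd = 3
gcd of all OTHER numbers (without N[1]=9): gcd([21, 6]) = 3
The new gcd after any change is gcd(3, new_value).
This can be at most 3.
Since 3 = old gcd 3, the gcd can only stay the same or decrease.

Answer: no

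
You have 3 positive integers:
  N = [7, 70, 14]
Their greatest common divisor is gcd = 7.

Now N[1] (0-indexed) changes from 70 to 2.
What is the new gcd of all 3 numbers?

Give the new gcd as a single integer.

Answer: 1

Derivation:
Numbers: [7, 70, 14], gcd = 7
Change: index 1, 70 -> 2
gcd of the OTHER numbers (without index 1): gcd([7, 14]) = 7
New gcd = gcd(g_others, new_val) = gcd(7, 2) = 1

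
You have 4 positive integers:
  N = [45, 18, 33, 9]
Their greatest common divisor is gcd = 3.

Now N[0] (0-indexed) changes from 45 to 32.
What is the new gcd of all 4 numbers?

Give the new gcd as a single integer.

Numbers: [45, 18, 33, 9], gcd = 3
Change: index 0, 45 -> 32
gcd of the OTHER numbers (without index 0): gcd([18, 33, 9]) = 3
New gcd = gcd(g_others, new_val) = gcd(3, 32) = 1

Answer: 1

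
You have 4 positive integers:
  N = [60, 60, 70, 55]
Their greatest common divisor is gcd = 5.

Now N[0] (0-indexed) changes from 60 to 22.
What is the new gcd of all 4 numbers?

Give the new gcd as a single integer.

Answer: 1

Derivation:
Numbers: [60, 60, 70, 55], gcd = 5
Change: index 0, 60 -> 22
gcd of the OTHER numbers (without index 0): gcd([60, 70, 55]) = 5
New gcd = gcd(g_others, new_val) = gcd(5, 22) = 1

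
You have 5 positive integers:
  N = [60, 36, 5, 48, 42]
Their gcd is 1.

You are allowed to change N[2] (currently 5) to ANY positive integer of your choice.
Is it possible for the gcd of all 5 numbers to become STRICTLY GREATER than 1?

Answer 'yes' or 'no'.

Current gcd = 1
gcd of all OTHER numbers (without N[2]=5): gcd([60, 36, 48, 42]) = 6
The new gcd after any change is gcd(6, new_value).
This can be at most 6.
Since 6 > old gcd 1, the gcd CAN increase (e.g., set N[2] = 6).

Answer: yes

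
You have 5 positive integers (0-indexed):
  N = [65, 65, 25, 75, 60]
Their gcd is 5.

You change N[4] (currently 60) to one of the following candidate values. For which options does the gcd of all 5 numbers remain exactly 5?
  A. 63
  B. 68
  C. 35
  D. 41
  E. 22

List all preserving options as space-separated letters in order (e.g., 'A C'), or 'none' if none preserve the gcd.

Answer: C

Derivation:
Old gcd = 5; gcd of others (without N[4]) = 5
New gcd for candidate v: gcd(5, v). Preserves old gcd iff gcd(5, v) = 5.
  Option A: v=63, gcd(5,63)=1 -> changes
  Option B: v=68, gcd(5,68)=1 -> changes
  Option C: v=35, gcd(5,35)=5 -> preserves
  Option D: v=41, gcd(5,41)=1 -> changes
  Option E: v=22, gcd(5,22)=1 -> changes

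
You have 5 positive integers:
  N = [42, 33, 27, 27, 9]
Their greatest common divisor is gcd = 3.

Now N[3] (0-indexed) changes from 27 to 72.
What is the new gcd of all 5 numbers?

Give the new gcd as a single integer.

Answer: 3

Derivation:
Numbers: [42, 33, 27, 27, 9], gcd = 3
Change: index 3, 27 -> 72
gcd of the OTHER numbers (without index 3): gcd([42, 33, 27, 9]) = 3
New gcd = gcd(g_others, new_val) = gcd(3, 72) = 3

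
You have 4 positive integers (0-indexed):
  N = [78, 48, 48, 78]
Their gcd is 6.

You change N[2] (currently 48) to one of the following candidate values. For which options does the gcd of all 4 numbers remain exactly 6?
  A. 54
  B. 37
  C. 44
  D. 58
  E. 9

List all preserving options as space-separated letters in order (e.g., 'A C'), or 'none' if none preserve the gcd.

Old gcd = 6; gcd of others (without N[2]) = 6
New gcd for candidate v: gcd(6, v). Preserves old gcd iff gcd(6, v) = 6.
  Option A: v=54, gcd(6,54)=6 -> preserves
  Option B: v=37, gcd(6,37)=1 -> changes
  Option C: v=44, gcd(6,44)=2 -> changes
  Option D: v=58, gcd(6,58)=2 -> changes
  Option E: v=9, gcd(6,9)=3 -> changes

Answer: A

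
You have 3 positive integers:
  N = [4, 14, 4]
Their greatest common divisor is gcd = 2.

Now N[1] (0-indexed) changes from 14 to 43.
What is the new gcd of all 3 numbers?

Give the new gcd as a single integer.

Numbers: [4, 14, 4], gcd = 2
Change: index 1, 14 -> 43
gcd of the OTHER numbers (without index 1): gcd([4, 4]) = 4
New gcd = gcd(g_others, new_val) = gcd(4, 43) = 1

Answer: 1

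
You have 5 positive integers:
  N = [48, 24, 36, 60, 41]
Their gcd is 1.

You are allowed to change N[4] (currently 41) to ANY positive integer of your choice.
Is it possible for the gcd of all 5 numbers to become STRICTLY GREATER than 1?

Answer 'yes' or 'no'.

Current gcd = 1
gcd of all OTHER numbers (without N[4]=41): gcd([48, 24, 36, 60]) = 12
The new gcd after any change is gcd(12, new_value).
This can be at most 12.
Since 12 > old gcd 1, the gcd CAN increase (e.g., set N[4] = 12).

Answer: yes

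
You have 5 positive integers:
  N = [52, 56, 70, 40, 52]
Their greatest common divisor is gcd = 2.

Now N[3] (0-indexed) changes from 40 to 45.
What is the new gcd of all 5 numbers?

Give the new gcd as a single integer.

Answer: 1

Derivation:
Numbers: [52, 56, 70, 40, 52], gcd = 2
Change: index 3, 40 -> 45
gcd of the OTHER numbers (without index 3): gcd([52, 56, 70, 52]) = 2
New gcd = gcd(g_others, new_val) = gcd(2, 45) = 1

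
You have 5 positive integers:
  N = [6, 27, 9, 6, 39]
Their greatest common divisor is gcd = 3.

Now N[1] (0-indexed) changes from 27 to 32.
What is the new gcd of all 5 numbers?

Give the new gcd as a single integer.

Answer: 1

Derivation:
Numbers: [6, 27, 9, 6, 39], gcd = 3
Change: index 1, 27 -> 32
gcd of the OTHER numbers (without index 1): gcd([6, 9, 6, 39]) = 3
New gcd = gcd(g_others, new_val) = gcd(3, 32) = 1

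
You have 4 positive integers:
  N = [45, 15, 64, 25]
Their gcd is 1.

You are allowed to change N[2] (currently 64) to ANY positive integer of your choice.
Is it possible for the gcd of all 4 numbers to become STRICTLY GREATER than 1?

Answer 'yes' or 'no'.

Answer: yes

Derivation:
Current gcd = 1
gcd of all OTHER numbers (without N[2]=64): gcd([45, 15, 25]) = 5
The new gcd after any change is gcd(5, new_value).
This can be at most 5.
Since 5 > old gcd 1, the gcd CAN increase (e.g., set N[2] = 5).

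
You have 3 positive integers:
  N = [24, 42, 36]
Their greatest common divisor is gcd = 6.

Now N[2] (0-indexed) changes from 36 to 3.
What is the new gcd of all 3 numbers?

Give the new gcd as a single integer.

Answer: 3

Derivation:
Numbers: [24, 42, 36], gcd = 6
Change: index 2, 36 -> 3
gcd of the OTHER numbers (without index 2): gcd([24, 42]) = 6
New gcd = gcd(g_others, new_val) = gcd(6, 3) = 3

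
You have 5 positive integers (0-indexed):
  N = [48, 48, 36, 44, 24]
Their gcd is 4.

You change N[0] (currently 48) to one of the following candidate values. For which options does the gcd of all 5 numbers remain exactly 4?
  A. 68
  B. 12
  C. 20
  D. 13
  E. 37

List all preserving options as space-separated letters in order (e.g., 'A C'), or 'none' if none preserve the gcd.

Answer: A B C

Derivation:
Old gcd = 4; gcd of others (without N[0]) = 4
New gcd for candidate v: gcd(4, v). Preserves old gcd iff gcd(4, v) = 4.
  Option A: v=68, gcd(4,68)=4 -> preserves
  Option B: v=12, gcd(4,12)=4 -> preserves
  Option C: v=20, gcd(4,20)=4 -> preserves
  Option D: v=13, gcd(4,13)=1 -> changes
  Option E: v=37, gcd(4,37)=1 -> changes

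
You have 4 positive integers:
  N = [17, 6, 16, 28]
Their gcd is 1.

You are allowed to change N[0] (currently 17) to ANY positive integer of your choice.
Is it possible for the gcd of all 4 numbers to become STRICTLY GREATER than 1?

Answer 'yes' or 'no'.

Answer: yes

Derivation:
Current gcd = 1
gcd of all OTHER numbers (without N[0]=17): gcd([6, 16, 28]) = 2
The new gcd after any change is gcd(2, new_value).
This can be at most 2.
Since 2 > old gcd 1, the gcd CAN increase (e.g., set N[0] = 2).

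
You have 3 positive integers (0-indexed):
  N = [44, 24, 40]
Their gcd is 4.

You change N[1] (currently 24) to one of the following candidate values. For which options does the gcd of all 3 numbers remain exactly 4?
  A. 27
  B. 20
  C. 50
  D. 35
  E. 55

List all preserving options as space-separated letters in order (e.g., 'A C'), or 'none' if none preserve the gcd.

Old gcd = 4; gcd of others (without N[1]) = 4
New gcd for candidate v: gcd(4, v). Preserves old gcd iff gcd(4, v) = 4.
  Option A: v=27, gcd(4,27)=1 -> changes
  Option B: v=20, gcd(4,20)=4 -> preserves
  Option C: v=50, gcd(4,50)=2 -> changes
  Option D: v=35, gcd(4,35)=1 -> changes
  Option E: v=55, gcd(4,55)=1 -> changes

Answer: B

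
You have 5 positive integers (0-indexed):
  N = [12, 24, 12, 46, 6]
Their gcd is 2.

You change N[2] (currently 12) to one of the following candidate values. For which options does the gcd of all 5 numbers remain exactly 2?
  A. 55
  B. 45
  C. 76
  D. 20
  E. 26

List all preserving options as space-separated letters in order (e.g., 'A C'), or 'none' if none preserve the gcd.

Old gcd = 2; gcd of others (without N[2]) = 2
New gcd for candidate v: gcd(2, v). Preserves old gcd iff gcd(2, v) = 2.
  Option A: v=55, gcd(2,55)=1 -> changes
  Option B: v=45, gcd(2,45)=1 -> changes
  Option C: v=76, gcd(2,76)=2 -> preserves
  Option D: v=20, gcd(2,20)=2 -> preserves
  Option E: v=26, gcd(2,26)=2 -> preserves

Answer: C D E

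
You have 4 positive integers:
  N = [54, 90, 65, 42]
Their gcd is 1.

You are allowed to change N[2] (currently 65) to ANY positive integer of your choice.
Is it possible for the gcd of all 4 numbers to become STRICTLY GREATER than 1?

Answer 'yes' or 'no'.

Current gcd = 1
gcd of all OTHER numbers (without N[2]=65): gcd([54, 90, 42]) = 6
The new gcd after any change is gcd(6, new_value).
This can be at most 6.
Since 6 > old gcd 1, the gcd CAN increase (e.g., set N[2] = 6).

Answer: yes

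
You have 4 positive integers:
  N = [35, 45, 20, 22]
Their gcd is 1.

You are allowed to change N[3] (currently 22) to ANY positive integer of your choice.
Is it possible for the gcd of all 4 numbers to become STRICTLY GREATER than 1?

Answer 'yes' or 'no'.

Current gcd = 1
gcd of all OTHER numbers (without N[3]=22): gcd([35, 45, 20]) = 5
The new gcd after any change is gcd(5, new_value).
This can be at most 5.
Since 5 > old gcd 1, the gcd CAN increase (e.g., set N[3] = 5).

Answer: yes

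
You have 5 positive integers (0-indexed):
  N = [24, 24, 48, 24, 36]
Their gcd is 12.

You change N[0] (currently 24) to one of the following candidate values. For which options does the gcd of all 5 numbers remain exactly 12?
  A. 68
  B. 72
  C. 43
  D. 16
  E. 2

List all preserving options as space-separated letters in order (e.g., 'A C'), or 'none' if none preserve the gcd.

Answer: B

Derivation:
Old gcd = 12; gcd of others (without N[0]) = 12
New gcd for candidate v: gcd(12, v). Preserves old gcd iff gcd(12, v) = 12.
  Option A: v=68, gcd(12,68)=4 -> changes
  Option B: v=72, gcd(12,72)=12 -> preserves
  Option C: v=43, gcd(12,43)=1 -> changes
  Option D: v=16, gcd(12,16)=4 -> changes
  Option E: v=2, gcd(12,2)=2 -> changes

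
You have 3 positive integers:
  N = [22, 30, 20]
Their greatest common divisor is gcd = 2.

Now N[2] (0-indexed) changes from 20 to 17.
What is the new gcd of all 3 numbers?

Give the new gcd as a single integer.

Answer: 1

Derivation:
Numbers: [22, 30, 20], gcd = 2
Change: index 2, 20 -> 17
gcd of the OTHER numbers (without index 2): gcd([22, 30]) = 2
New gcd = gcd(g_others, new_val) = gcd(2, 17) = 1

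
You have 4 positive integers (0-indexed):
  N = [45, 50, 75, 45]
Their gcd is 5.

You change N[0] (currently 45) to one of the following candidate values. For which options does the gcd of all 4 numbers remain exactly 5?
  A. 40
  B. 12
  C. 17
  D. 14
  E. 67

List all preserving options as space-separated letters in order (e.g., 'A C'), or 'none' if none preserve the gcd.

Answer: A

Derivation:
Old gcd = 5; gcd of others (without N[0]) = 5
New gcd for candidate v: gcd(5, v). Preserves old gcd iff gcd(5, v) = 5.
  Option A: v=40, gcd(5,40)=5 -> preserves
  Option B: v=12, gcd(5,12)=1 -> changes
  Option C: v=17, gcd(5,17)=1 -> changes
  Option D: v=14, gcd(5,14)=1 -> changes
  Option E: v=67, gcd(5,67)=1 -> changes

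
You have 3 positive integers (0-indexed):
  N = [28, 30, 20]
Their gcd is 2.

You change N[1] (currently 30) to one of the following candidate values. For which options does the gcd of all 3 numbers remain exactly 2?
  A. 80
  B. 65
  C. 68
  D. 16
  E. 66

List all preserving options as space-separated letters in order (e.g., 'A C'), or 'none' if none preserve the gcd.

Answer: E

Derivation:
Old gcd = 2; gcd of others (without N[1]) = 4
New gcd for candidate v: gcd(4, v). Preserves old gcd iff gcd(4, v) = 2.
  Option A: v=80, gcd(4,80)=4 -> changes
  Option B: v=65, gcd(4,65)=1 -> changes
  Option C: v=68, gcd(4,68)=4 -> changes
  Option D: v=16, gcd(4,16)=4 -> changes
  Option E: v=66, gcd(4,66)=2 -> preserves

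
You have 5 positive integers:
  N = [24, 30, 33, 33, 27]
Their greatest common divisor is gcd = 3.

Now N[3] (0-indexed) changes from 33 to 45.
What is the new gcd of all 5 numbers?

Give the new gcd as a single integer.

Answer: 3

Derivation:
Numbers: [24, 30, 33, 33, 27], gcd = 3
Change: index 3, 33 -> 45
gcd of the OTHER numbers (without index 3): gcd([24, 30, 33, 27]) = 3
New gcd = gcd(g_others, new_val) = gcd(3, 45) = 3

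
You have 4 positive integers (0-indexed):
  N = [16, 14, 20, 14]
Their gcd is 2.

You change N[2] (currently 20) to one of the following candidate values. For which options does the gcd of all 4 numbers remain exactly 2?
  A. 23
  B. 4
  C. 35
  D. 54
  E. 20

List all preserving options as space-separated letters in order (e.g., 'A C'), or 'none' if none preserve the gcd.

Old gcd = 2; gcd of others (without N[2]) = 2
New gcd for candidate v: gcd(2, v). Preserves old gcd iff gcd(2, v) = 2.
  Option A: v=23, gcd(2,23)=1 -> changes
  Option B: v=4, gcd(2,4)=2 -> preserves
  Option C: v=35, gcd(2,35)=1 -> changes
  Option D: v=54, gcd(2,54)=2 -> preserves
  Option E: v=20, gcd(2,20)=2 -> preserves

Answer: B D E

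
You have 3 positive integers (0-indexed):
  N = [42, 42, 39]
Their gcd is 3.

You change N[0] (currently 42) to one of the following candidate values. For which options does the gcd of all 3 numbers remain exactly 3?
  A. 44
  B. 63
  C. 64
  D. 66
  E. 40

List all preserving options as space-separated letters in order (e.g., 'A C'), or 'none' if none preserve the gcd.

Old gcd = 3; gcd of others (without N[0]) = 3
New gcd for candidate v: gcd(3, v). Preserves old gcd iff gcd(3, v) = 3.
  Option A: v=44, gcd(3,44)=1 -> changes
  Option B: v=63, gcd(3,63)=3 -> preserves
  Option C: v=64, gcd(3,64)=1 -> changes
  Option D: v=66, gcd(3,66)=3 -> preserves
  Option E: v=40, gcd(3,40)=1 -> changes

Answer: B D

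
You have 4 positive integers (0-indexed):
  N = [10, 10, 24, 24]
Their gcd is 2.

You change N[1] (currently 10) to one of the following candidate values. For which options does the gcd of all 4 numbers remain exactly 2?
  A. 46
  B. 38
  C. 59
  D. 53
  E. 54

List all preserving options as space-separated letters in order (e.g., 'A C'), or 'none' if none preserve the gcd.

Old gcd = 2; gcd of others (without N[1]) = 2
New gcd for candidate v: gcd(2, v). Preserves old gcd iff gcd(2, v) = 2.
  Option A: v=46, gcd(2,46)=2 -> preserves
  Option B: v=38, gcd(2,38)=2 -> preserves
  Option C: v=59, gcd(2,59)=1 -> changes
  Option D: v=53, gcd(2,53)=1 -> changes
  Option E: v=54, gcd(2,54)=2 -> preserves

Answer: A B E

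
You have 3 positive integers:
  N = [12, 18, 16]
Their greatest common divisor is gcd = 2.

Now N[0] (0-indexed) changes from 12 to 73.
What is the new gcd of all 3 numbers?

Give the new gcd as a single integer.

Answer: 1

Derivation:
Numbers: [12, 18, 16], gcd = 2
Change: index 0, 12 -> 73
gcd of the OTHER numbers (without index 0): gcd([18, 16]) = 2
New gcd = gcd(g_others, new_val) = gcd(2, 73) = 1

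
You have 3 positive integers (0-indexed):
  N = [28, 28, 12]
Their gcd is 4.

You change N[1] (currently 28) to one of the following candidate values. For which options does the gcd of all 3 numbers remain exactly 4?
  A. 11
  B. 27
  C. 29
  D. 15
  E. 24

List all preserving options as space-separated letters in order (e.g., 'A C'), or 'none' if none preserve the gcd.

Answer: E

Derivation:
Old gcd = 4; gcd of others (without N[1]) = 4
New gcd for candidate v: gcd(4, v). Preserves old gcd iff gcd(4, v) = 4.
  Option A: v=11, gcd(4,11)=1 -> changes
  Option B: v=27, gcd(4,27)=1 -> changes
  Option C: v=29, gcd(4,29)=1 -> changes
  Option D: v=15, gcd(4,15)=1 -> changes
  Option E: v=24, gcd(4,24)=4 -> preserves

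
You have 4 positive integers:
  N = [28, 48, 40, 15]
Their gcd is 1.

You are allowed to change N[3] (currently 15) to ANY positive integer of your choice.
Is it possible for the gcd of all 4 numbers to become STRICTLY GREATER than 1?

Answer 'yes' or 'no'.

Current gcd = 1
gcd of all OTHER numbers (without N[3]=15): gcd([28, 48, 40]) = 4
The new gcd after any change is gcd(4, new_value).
This can be at most 4.
Since 4 > old gcd 1, the gcd CAN increase (e.g., set N[3] = 4).

Answer: yes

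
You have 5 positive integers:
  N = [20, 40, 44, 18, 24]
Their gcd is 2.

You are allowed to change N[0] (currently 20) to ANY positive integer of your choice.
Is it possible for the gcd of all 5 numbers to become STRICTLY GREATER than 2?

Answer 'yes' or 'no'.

Answer: no

Derivation:
Current gcd = 2
gcd of all OTHER numbers (without N[0]=20): gcd([40, 44, 18, 24]) = 2
The new gcd after any change is gcd(2, new_value).
This can be at most 2.
Since 2 = old gcd 2, the gcd can only stay the same or decrease.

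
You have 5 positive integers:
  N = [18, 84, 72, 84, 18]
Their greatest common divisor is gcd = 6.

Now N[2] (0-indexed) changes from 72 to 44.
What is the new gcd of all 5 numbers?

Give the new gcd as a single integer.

Answer: 2

Derivation:
Numbers: [18, 84, 72, 84, 18], gcd = 6
Change: index 2, 72 -> 44
gcd of the OTHER numbers (without index 2): gcd([18, 84, 84, 18]) = 6
New gcd = gcd(g_others, new_val) = gcd(6, 44) = 2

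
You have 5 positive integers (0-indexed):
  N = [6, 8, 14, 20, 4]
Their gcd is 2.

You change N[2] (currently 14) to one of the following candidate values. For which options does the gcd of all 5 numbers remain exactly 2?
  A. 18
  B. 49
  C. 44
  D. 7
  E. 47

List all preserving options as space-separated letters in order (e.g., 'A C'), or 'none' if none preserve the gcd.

Old gcd = 2; gcd of others (without N[2]) = 2
New gcd for candidate v: gcd(2, v). Preserves old gcd iff gcd(2, v) = 2.
  Option A: v=18, gcd(2,18)=2 -> preserves
  Option B: v=49, gcd(2,49)=1 -> changes
  Option C: v=44, gcd(2,44)=2 -> preserves
  Option D: v=7, gcd(2,7)=1 -> changes
  Option E: v=47, gcd(2,47)=1 -> changes

Answer: A C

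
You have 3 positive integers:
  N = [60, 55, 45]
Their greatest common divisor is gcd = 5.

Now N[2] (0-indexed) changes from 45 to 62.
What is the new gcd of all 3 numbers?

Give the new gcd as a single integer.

Numbers: [60, 55, 45], gcd = 5
Change: index 2, 45 -> 62
gcd of the OTHER numbers (without index 2): gcd([60, 55]) = 5
New gcd = gcd(g_others, new_val) = gcd(5, 62) = 1

Answer: 1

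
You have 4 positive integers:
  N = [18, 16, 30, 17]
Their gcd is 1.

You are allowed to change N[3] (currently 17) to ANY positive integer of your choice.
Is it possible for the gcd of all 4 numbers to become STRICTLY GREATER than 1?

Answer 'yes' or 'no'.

Current gcd = 1
gcd of all OTHER numbers (without N[3]=17): gcd([18, 16, 30]) = 2
The new gcd after any change is gcd(2, new_value).
This can be at most 2.
Since 2 > old gcd 1, the gcd CAN increase (e.g., set N[3] = 2).

Answer: yes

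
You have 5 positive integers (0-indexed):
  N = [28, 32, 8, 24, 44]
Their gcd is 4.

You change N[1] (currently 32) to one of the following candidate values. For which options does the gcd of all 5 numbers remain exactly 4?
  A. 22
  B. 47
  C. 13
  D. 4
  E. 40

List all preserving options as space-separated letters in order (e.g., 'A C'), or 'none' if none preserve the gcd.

Old gcd = 4; gcd of others (without N[1]) = 4
New gcd for candidate v: gcd(4, v). Preserves old gcd iff gcd(4, v) = 4.
  Option A: v=22, gcd(4,22)=2 -> changes
  Option B: v=47, gcd(4,47)=1 -> changes
  Option C: v=13, gcd(4,13)=1 -> changes
  Option D: v=4, gcd(4,4)=4 -> preserves
  Option E: v=40, gcd(4,40)=4 -> preserves

Answer: D E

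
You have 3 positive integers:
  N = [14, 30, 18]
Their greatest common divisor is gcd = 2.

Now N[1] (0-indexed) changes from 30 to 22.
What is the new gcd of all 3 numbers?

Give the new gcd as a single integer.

Numbers: [14, 30, 18], gcd = 2
Change: index 1, 30 -> 22
gcd of the OTHER numbers (without index 1): gcd([14, 18]) = 2
New gcd = gcd(g_others, new_val) = gcd(2, 22) = 2

Answer: 2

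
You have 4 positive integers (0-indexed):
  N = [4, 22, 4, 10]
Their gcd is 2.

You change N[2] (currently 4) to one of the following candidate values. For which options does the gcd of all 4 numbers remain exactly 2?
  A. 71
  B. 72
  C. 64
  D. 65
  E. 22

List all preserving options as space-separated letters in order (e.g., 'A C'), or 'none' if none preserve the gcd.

Old gcd = 2; gcd of others (without N[2]) = 2
New gcd for candidate v: gcd(2, v). Preserves old gcd iff gcd(2, v) = 2.
  Option A: v=71, gcd(2,71)=1 -> changes
  Option B: v=72, gcd(2,72)=2 -> preserves
  Option C: v=64, gcd(2,64)=2 -> preserves
  Option D: v=65, gcd(2,65)=1 -> changes
  Option E: v=22, gcd(2,22)=2 -> preserves

Answer: B C E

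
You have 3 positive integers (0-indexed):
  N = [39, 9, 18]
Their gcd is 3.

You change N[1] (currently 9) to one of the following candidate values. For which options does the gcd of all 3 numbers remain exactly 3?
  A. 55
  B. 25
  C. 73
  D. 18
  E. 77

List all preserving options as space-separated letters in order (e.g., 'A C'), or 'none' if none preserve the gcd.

Answer: D

Derivation:
Old gcd = 3; gcd of others (without N[1]) = 3
New gcd for candidate v: gcd(3, v). Preserves old gcd iff gcd(3, v) = 3.
  Option A: v=55, gcd(3,55)=1 -> changes
  Option B: v=25, gcd(3,25)=1 -> changes
  Option C: v=73, gcd(3,73)=1 -> changes
  Option D: v=18, gcd(3,18)=3 -> preserves
  Option E: v=77, gcd(3,77)=1 -> changes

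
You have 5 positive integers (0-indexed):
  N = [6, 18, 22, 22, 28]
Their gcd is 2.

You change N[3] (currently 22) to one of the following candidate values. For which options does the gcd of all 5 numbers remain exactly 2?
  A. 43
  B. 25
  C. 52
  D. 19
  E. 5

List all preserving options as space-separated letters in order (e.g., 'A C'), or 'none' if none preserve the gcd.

Old gcd = 2; gcd of others (without N[3]) = 2
New gcd for candidate v: gcd(2, v). Preserves old gcd iff gcd(2, v) = 2.
  Option A: v=43, gcd(2,43)=1 -> changes
  Option B: v=25, gcd(2,25)=1 -> changes
  Option C: v=52, gcd(2,52)=2 -> preserves
  Option D: v=19, gcd(2,19)=1 -> changes
  Option E: v=5, gcd(2,5)=1 -> changes

Answer: C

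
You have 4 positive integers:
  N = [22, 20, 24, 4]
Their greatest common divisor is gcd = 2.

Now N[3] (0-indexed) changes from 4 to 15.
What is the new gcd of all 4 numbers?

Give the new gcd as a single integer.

Numbers: [22, 20, 24, 4], gcd = 2
Change: index 3, 4 -> 15
gcd of the OTHER numbers (without index 3): gcd([22, 20, 24]) = 2
New gcd = gcd(g_others, new_val) = gcd(2, 15) = 1

Answer: 1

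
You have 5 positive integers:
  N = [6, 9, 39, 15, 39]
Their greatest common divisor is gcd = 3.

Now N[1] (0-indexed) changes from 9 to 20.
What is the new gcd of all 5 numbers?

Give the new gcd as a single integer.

Numbers: [6, 9, 39, 15, 39], gcd = 3
Change: index 1, 9 -> 20
gcd of the OTHER numbers (without index 1): gcd([6, 39, 15, 39]) = 3
New gcd = gcd(g_others, new_val) = gcd(3, 20) = 1

Answer: 1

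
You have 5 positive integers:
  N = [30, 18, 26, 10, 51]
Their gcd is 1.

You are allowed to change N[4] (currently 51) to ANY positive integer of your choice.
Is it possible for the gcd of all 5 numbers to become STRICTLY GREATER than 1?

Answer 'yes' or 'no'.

Answer: yes

Derivation:
Current gcd = 1
gcd of all OTHER numbers (without N[4]=51): gcd([30, 18, 26, 10]) = 2
The new gcd after any change is gcd(2, new_value).
This can be at most 2.
Since 2 > old gcd 1, the gcd CAN increase (e.g., set N[4] = 2).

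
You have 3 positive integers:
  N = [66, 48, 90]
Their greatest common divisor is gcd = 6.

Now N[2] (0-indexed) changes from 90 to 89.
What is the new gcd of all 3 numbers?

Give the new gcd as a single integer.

Numbers: [66, 48, 90], gcd = 6
Change: index 2, 90 -> 89
gcd of the OTHER numbers (without index 2): gcd([66, 48]) = 6
New gcd = gcd(g_others, new_val) = gcd(6, 89) = 1

Answer: 1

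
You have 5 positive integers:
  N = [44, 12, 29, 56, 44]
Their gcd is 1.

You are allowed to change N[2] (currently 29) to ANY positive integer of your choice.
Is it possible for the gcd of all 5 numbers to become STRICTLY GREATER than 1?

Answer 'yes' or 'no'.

Current gcd = 1
gcd of all OTHER numbers (without N[2]=29): gcd([44, 12, 56, 44]) = 4
The new gcd after any change is gcd(4, new_value).
This can be at most 4.
Since 4 > old gcd 1, the gcd CAN increase (e.g., set N[2] = 4).

Answer: yes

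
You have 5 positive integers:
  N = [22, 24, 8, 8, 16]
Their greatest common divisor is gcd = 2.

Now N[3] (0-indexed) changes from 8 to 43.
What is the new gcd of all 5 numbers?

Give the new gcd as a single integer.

Numbers: [22, 24, 8, 8, 16], gcd = 2
Change: index 3, 8 -> 43
gcd of the OTHER numbers (without index 3): gcd([22, 24, 8, 16]) = 2
New gcd = gcd(g_others, new_val) = gcd(2, 43) = 1

Answer: 1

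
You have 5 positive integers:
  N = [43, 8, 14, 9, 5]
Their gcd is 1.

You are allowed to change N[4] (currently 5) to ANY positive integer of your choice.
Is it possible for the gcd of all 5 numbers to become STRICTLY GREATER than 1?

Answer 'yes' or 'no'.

Answer: no

Derivation:
Current gcd = 1
gcd of all OTHER numbers (without N[4]=5): gcd([43, 8, 14, 9]) = 1
The new gcd after any change is gcd(1, new_value).
This can be at most 1.
Since 1 = old gcd 1, the gcd can only stay the same or decrease.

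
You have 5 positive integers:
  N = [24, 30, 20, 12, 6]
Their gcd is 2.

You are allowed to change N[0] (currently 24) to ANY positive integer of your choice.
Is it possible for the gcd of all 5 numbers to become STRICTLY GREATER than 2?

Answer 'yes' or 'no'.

Current gcd = 2
gcd of all OTHER numbers (without N[0]=24): gcd([30, 20, 12, 6]) = 2
The new gcd after any change is gcd(2, new_value).
This can be at most 2.
Since 2 = old gcd 2, the gcd can only stay the same or decrease.

Answer: no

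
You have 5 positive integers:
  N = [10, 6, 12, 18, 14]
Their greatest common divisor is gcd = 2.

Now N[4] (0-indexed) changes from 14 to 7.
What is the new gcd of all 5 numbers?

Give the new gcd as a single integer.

Answer: 1

Derivation:
Numbers: [10, 6, 12, 18, 14], gcd = 2
Change: index 4, 14 -> 7
gcd of the OTHER numbers (without index 4): gcd([10, 6, 12, 18]) = 2
New gcd = gcd(g_others, new_val) = gcd(2, 7) = 1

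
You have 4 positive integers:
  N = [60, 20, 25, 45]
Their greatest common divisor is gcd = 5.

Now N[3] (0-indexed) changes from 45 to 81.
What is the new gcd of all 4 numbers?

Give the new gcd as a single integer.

Numbers: [60, 20, 25, 45], gcd = 5
Change: index 3, 45 -> 81
gcd of the OTHER numbers (without index 3): gcd([60, 20, 25]) = 5
New gcd = gcd(g_others, new_val) = gcd(5, 81) = 1

Answer: 1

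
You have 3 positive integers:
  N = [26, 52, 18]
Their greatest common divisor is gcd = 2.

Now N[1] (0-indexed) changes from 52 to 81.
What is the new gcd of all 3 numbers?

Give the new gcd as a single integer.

Answer: 1

Derivation:
Numbers: [26, 52, 18], gcd = 2
Change: index 1, 52 -> 81
gcd of the OTHER numbers (without index 1): gcd([26, 18]) = 2
New gcd = gcd(g_others, new_val) = gcd(2, 81) = 1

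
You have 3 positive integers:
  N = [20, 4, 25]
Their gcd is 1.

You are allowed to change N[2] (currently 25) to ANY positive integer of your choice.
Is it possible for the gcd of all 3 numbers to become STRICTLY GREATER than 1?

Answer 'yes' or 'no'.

Answer: yes

Derivation:
Current gcd = 1
gcd of all OTHER numbers (without N[2]=25): gcd([20, 4]) = 4
The new gcd after any change is gcd(4, new_value).
This can be at most 4.
Since 4 > old gcd 1, the gcd CAN increase (e.g., set N[2] = 4).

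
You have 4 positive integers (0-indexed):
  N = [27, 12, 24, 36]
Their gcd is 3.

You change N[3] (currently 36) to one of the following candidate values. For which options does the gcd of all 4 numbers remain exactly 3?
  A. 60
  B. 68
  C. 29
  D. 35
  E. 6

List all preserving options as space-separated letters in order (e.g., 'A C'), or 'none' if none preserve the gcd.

Old gcd = 3; gcd of others (without N[3]) = 3
New gcd for candidate v: gcd(3, v). Preserves old gcd iff gcd(3, v) = 3.
  Option A: v=60, gcd(3,60)=3 -> preserves
  Option B: v=68, gcd(3,68)=1 -> changes
  Option C: v=29, gcd(3,29)=1 -> changes
  Option D: v=35, gcd(3,35)=1 -> changes
  Option E: v=6, gcd(3,6)=3 -> preserves

Answer: A E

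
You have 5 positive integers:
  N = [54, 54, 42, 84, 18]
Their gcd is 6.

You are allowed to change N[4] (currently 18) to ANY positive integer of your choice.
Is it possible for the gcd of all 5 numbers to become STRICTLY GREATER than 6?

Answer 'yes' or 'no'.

Answer: no

Derivation:
Current gcd = 6
gcd of all OTHER numbers (without N[4]=18): gcd([54, 54, 42, 84]) = 6
The new gcd after any change is gcd(6, new_value).
This can be at most 6.
Since 6 = old gcd 6, the gcd can only stay the same or decrease.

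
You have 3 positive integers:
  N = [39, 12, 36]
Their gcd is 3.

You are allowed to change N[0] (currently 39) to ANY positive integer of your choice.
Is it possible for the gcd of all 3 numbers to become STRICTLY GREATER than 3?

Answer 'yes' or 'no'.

Answer: yes

Derivation:
Current gcd = 3
gcd of all OTHER numbers (without N[0]=39): gcd([12, 36]) = 12
The new gcd after any change is gcd(12, new_value).
This can be at most 12.
Since 12 > old gcd 3, the gcd CAN increase (e.g., set N[0] = 12).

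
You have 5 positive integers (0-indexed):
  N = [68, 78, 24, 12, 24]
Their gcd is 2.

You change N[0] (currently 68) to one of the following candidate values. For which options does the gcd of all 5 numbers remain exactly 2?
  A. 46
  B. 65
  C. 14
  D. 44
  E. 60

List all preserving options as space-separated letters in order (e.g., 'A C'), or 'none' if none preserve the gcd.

Old gcd = 2; gcd of others (without N[0]) = 6
New gcd for candidate v: gcd(6, v). Preserves old gcd iff gcd(6, v) = 2.
  Option A: v=46, gcd(6,46)=2 -> preserves
  Option B: v=65, gcd(6,65)=1 -> changes
  Option C: v=14, gcd(6,14)=2 -> preserves
  Option D: v=44, gcd(6,44)=2 -> preserves
  Option E: v=60, gcd(6,60)=6 -> changes

Answer: A C D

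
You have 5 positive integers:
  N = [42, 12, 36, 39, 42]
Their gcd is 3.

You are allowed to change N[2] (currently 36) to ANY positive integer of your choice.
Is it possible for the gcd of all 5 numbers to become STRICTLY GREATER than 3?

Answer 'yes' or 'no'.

Answer: no

Derivation:
Current gcd = 3
gcd of all OTHER numbers (without N[2]=36): gcd([42, 12, 39, 42]) = 3
The new gcd after any change is gcd(3, new_value).
This can be at most 3.
Since 3 = old gcd 3, the gcd can only stay the same or decrease.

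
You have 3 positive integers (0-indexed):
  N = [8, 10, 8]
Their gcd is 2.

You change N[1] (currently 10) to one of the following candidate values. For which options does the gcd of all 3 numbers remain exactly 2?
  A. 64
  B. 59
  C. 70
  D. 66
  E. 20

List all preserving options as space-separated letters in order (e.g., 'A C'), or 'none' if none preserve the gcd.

Old gcd = 2; gcd of others (without N[1]) = 8
New gcd for candidate v: gcd(8, v). Preserves old gcd iff gcd(8, v) = 2.
  Option A: v=64, gcd(8,64)=8 -> changes
  Option B: v=59, gcd(8,59)=1 -> changes
  Option C: v=70, gcd(8,70)=2 -> preserves
  Option D: v=66, gcd(8,66)=2 -> preserves
  Option E: v=20, gcd(8,20)=4 -> changes

Answer: C D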